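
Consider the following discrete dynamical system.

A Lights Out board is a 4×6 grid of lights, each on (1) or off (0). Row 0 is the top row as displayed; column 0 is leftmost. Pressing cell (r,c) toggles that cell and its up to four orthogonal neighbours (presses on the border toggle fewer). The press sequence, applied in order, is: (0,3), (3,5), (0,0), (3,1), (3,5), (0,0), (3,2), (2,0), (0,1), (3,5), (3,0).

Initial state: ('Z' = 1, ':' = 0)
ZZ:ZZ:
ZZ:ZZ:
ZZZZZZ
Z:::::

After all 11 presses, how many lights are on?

gen 0: ZZ:ZZ:
ZZ:ZZ:
ZZZZZZ
Z:::::
gen 1: ZZZ:::
ZZ::Z:
ZZZZZZ
Z:::::
gen 2: ZZZ:::
ZZ::Z:
ZZZZZ:
Z:::ZZ
gen 3: ::Z:::
:Z::Z:
ZZZZZ:
Z:::ZZ
gen 4: ::Z:::
:Z::Z:
Z:ZZZ:
:ZZ:ZZ
gen 5: ::Z:::
:Z::Z:
Z:ZZZZ
:ZZ:::
gen 6: ZZZ:::
ZZ::Z:
Z:ZZZZ
:ZZ:::
gen 7: ZZZ:::
ZZ::Z:
Z::ZZZ
:::Z::
gen 8: ZZZ:::
:Z::Z:
:Z:ZZZ
Z::Z::
gen 9: ::::::
::::Z:
:Z:ZZZ
Z::Z::
gen 10: ::::::
::::Z:
:Z:ZZ:
Z::ZZZ
gen 11: ::::::
::::Z:
ZZ:ZZ:
:Z:ZZZ

9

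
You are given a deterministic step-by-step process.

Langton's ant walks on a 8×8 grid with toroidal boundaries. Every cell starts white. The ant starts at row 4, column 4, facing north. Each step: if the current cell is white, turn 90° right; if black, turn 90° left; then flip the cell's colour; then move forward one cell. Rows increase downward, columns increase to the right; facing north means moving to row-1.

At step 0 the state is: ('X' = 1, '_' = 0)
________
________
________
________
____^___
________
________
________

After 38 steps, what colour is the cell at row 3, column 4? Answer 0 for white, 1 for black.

1

t=0: ________
________
________
________
____^___
________
________
________
t=1: ________
________
________
________
____X>__
________
________
________
t=2: ________
________
________
________
____XX__
_____v__
________
________
t=3: ________
________
________
________
____XX__
____<X__
________
________
t=4: ________
________
________
________
____^X__
____XX__
________
________
t=5: ________
________
________
________
___<_X__
____XX__
________
________
t=6: ________
________
________
___^____
___X_X__
____XX__
________
________
t=7: ________
________
________
___X>___
___X_X__
____XX__
________
________
t=8: ________
________
________
___XX___
___XvX__
____XX__
________
________
t=9: ________
________
________
___XX___
___<XX__
____XX__
________
________
t=10: ________
________
________
___XX___
____XX__
___vXX__
________
________
t=11: ________
________
________
___XX___
____XX__
__<XXX__
________
________
t=12: ________
________
________
___XX___
__^_XX__
__XXXX__
________
________
t=13: ________
________
________
___XX___
__X>XX__
__XXXX__
________
________
t=14: ________
________
________
___XX___
__XXXX__
__XvXX__
________
________
t=15: ________
________
________
___XX___
__XXXX__
__X_>X__
________
________
t=16: ________
________
________
___XX___
__XX^X__
__X__X__
________
________
t=17: ________
________
________
___XX___
__X<_X__
__X__X__
________
________
t=18: ________
________
________
___XX___
__X__X__
__Xv_X__
________
________
t=19: ________
________
________
___XX___
__X__X__
__<X_X__
________
________
t=20: ________
________
________
___XX___
__X__X__
___X_X__
__v_____
________
t=21: ________
________
________
___XX___
__X__X__
___X_X__
_<X_____
________
t=22: ________
________
________
___XX___
__X__X__
_^_X_X__
_XX_____
________
t=23: ________
________
________
___XX___
__X__X__
_X>X_X__
_XX_____
________
t=24: ________
________
________
___XX___
__X__X__
_XXX_X__
_Xv_____
________
t=25: ________
________
________
___XX___
__X__X__
_XXX_X__
_X_>____
________
t=26: ________
________
________
___XX___
__X__X__
_XXX_X__
_X_X____
___v____
t=27: ________
________
________
___XX___
__X__X__
_XXX_X__
_X_X____
__<X____
t=28: ________
________
________
___XX___
__X__X__
_XXX_X__
_X^X____
__XX____
t=29: ________
________
________
___XX___
__X__X__
_XXX_X__
_XX>____
__XX____
t=30: ________
________
________
___XX___
__X__X__
_XX^_X__
_XX_____
__XX____
t=31: ________
________
________
___XX___
__X__X__
_X<__X__
_XX_____
__XX____
t=32: ________
________
________
___XX___
__X__X__
_X___X__
_Xv_____
__XX____
t=33: ________
________
________
___XX___
__X__X__
_X___X__
_X_>____
__XX____
t=34: ________
________
________
___XX___
__X__X__
_X___X__
_X_X____
__Xv____
t=35: ________
________
________
___XX___
__X__X__
_X___X__
_X_X____
__X_>___
t=36: ____v___
________
________
___XX___
__X__X__
_X___X__
_X_X____
__X_X___
t=37: ___<X___
________
________
___XX___
__X__X__
_X___X__
_X_X____
__X_X___
t=38: ___XX___
________
________
___XX___
__X__X__
_X___X__
_X_X____
__X^X___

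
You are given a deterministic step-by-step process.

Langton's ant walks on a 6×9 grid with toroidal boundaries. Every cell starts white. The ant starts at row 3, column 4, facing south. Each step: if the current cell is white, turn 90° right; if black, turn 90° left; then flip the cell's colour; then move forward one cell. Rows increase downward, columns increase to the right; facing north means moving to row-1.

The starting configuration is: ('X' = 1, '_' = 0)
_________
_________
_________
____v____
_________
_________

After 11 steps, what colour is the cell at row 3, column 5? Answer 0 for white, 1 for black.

0) _________
_________
_________
____v____
_________
_________
1) _________
_________
_________
___<X____
_________
_________
2) _________
_________
___^_____
___XX____
_________
_________
3) _________
_________
___X>____
___XX____
_________
_________
4) _________
_________
___XX____
___Xv____
_________
_________
5) _________
_________
___XX____
___X_>___
_________
_________
6) _________
_________
___XX____
___X_X___
_____v___
_________
7) _________
_________
___XX____
___X_X___
____<X___
_________
8) _________
_________
___XX____
___X^X___
____XX___
_________
9) _________
_________
___XX____
___XX>___
____XX___
_________
10) _________
_________
___XX^___
___XX____
____XX___
_________
11) _________
_________
___XXX>__
___XX____
____XX___
_________

0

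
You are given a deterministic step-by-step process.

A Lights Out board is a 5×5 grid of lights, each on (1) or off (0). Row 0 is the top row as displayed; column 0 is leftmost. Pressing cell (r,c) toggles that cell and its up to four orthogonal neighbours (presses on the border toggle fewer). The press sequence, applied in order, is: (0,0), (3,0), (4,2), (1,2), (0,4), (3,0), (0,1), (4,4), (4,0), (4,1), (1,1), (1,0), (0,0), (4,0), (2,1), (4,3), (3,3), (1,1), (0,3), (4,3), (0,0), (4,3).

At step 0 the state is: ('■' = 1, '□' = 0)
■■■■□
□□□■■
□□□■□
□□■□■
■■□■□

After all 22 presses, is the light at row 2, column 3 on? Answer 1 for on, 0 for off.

0

[0] ■■■■□
□□□■■
□□□■□
□□■□■
■■□■□
[1] □□■■□
■□□■■
□□□■□
□□■□■
■■□■□
[2] □□■■□
■□□■■
■□□■□
■■■□■
□■□■□
[3] □□■■□
■□□■■
■□□■□
■■□□■
□□■□□
[4] □□□■□
■■■□■
■□■■□
■■□□■
□□■□□
[5] □□□□■
■■■□□
■□■■□
■■□□■
□□■□□
[6] □□□□■
■■■□□
□□■■□
□□□□■
■□■□□
[7] ■■■□■
■□■□□
□□■■□
□□□□■
■□■□□
[8] ■■■□■
■□■□□
□□■■□
□□□□□
■□■■■
[9] ■■■□■
■□■□□
□□■■□
■□□□□
□■■■■
[10] ■■■□■
■□■□□
□□■■□
■■□□□
■□□■■
[11] ■□■□■
□■□□□
□■■■□
■■□□□
■□□■■
[12] □□■□■
■□□□□
■■■■□
■■□□□
■□□■■
[13] ■■■□■
□□□□□
■■■■□
■■□□□
■□□■■
[14] ■■■□■
□□□□□
■■■■□
□■□□□
□■□■■
[15] ■■■□■
□■□□□
□□□■□
□□□□□
□■□■■
[16] ■■■□■
□■□□□
□□□■□
□□□■□
□■■□□
[17] ■■■□■
□■□□□
□□□□□
□□■□■
□■■■□
[18] ■□■□■
■□■□□
□■□□□
□□■□■
□■■■□
[19] ■□□■□
■□■■□
□■□□□
□□■□■
□■■■□
[20] ■□□■□
■□■■□
□■□□□
□□■■■
□■□□■
[21] □■□■□
□□■■□
□■□□□
□□■■■
□■□□■
[22] □■□■□
□□■■□
□■□□□
□□■□■
□■■■□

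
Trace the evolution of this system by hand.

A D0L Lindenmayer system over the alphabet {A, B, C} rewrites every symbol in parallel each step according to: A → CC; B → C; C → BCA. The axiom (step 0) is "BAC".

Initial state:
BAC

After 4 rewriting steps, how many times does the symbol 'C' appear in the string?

step 0: BAC
step 1: CCCBCA
step 2: BCABCABCACBCACC
step 3: CBCACCCBCACCCBCACCBCACBCACCBCABCA
step 4: BCACBCACCBCABCABCACBCACCBCABCABCACBCACCBCABCACBCACCBCACBCACCBCABCACBCACCCBCACC

40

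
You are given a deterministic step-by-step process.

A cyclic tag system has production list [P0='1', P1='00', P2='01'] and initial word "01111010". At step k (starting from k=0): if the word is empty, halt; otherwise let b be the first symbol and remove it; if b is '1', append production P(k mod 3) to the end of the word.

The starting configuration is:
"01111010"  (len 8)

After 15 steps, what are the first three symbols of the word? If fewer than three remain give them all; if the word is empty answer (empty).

k=0  "01111010"  (len 8)
k=1  "1111010"  (len 7)
k=2  "11101000"  (len 8)
k=3  "110100001"  (len 9)
k=4  "101000011"  (len 9)
k=5  "0100001100"  (len 10)
k=6  "100001100"  (len 9)
k=7  "000011001"  (len 9)
k=8  "00011001"  (len 8)
k=9  "0011001"  (len 7)
k=10  "011001"  (len 6)
k=11  "11001"  (len 5)
k=12  "100101"  (len 6)
k=13  "001011"  (len 6)
k=14  "01011"  (len 5)
k=15  "1011"  (len 4)

101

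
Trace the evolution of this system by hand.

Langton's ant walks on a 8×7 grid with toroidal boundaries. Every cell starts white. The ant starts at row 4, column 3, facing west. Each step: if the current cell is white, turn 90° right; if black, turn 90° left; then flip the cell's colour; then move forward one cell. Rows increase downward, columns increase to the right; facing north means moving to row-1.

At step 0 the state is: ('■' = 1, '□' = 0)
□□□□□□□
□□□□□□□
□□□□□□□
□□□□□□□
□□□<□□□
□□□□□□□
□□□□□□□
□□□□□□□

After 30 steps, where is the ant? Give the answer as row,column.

5,4

t=0: □□□□□□□
□□□□□□□
□□□□□□□
□□□□□□□
□□□<□□□
□□□□□□□
□□□□□□□
□□□□□□□
t=1: □□□□□□□
□□□□□□□
□□□□□□□
□□□^□□□
□□□■□□□
□□□□□□□
□□□□□□□
□□□□□□□
t=2: □□□□□□□
□□□□□□□
□□□□□□□
□□□■>□□
□□□■□□□
□□□□□□□
□□□□□□□
□□□□□□□
t=3: □□□□□□□
□□□□□□□
□□□□□□□
□□□■■□□
□□□■v□□
□□□□□□□
□□□□□□□
□□□□□□□
t=4: □□□□□□□
□□□□□□□
□□□□□□□
□□□■■□□
□□□<■□□
□□□□□□□
□□□□□□□
□□□□□□□
t=5: □□□□□□□
□□□□□□□
□□□□□□□
□□□■■□□
□□□□■□□
□□□v□□□
□□□□□□□
□□□□□□□
t=6: □□□□□□□
□□□□□□□
□□□□□□□
□□□■■□□
□□□□■□□
□□<■□□□
□□□□□□□
□□□□□□□
t=7: □□□□□□□
□□□□□□□
□□□□□□□
□□□■■□□
□□^□■□□
□□■■□□□
□□□□□□□
□□□□□□□
t=8: □□□□□□□
□□□□□□□
□□□□□□□
□□□■■□□
□□■>■□□
□□■■□□□
□□□□□□□
□□□□□□□
t=9: □□□□□□□
□□□□□□□
□□□□□□□
□□□■■□□
□□■■■□□
□□■v□□□
□□□□□□□
□□□□□□□
t=10: □□□□□□□
□□□□□□□
□□□□□□□
□□□■■□□
□□■■■□□
□□■□>□□
□□□□□□□
□□□□□□□
t=11: □□□□□□□
□□□□□□□
□□□□□□□
□□□■■□□
□□■■■□□
□□■□■□□
□□□□v□□
□□□□□□□
t=12: □□□□□□□
□□□□□□□
□□□□□□□
□□□■■□□
□□■■■□□
□□■□■□□
□□□<■□□
□□□□□□□
t=13: □□□□□□□
□□□□□□□
□□□□□□□
□□□■■□□
□□■■■□□
□□■^■□□
□□□■■□□
□□□□□□□
t=14: □□□□□□□
□□□□□□□
□□□□□□□
□□□■■□□
□□■■■□□
□□■■>□□
□□□■■□□
□□□□□□□
t=15: □□□□□□□
□□□□□□□
□□□□□□□
□□□■■□□
□□■■^□□
□□■■□□□
□□□■■□□
□□□□□□□
t=16: □□□□□□□
□□□□□□□
□□□□□□□
□□□■■□□
□□■<□□□
□□■■□□□
□□□■■□□
□□□□□□□
t=17: □□□□□□□
□□□□□□□
□□□□□□□
□□□■■□□
□□■□□□□
□□■v□□□
□□□■■□□
□□□□□□□
t=18: □□□□□□□
□□□□□□□
□□□□□□□
□□□■■□□
□□■□□□□
□□■□>□□
□□□■■□□
□□□□□□□
t=19: □□□□□□□
□□□□□□□
□□□□□□□
□□□■■□□
□□■□□□□
□□■□■□□
□□□■v□□
□□□□□□□
t=20: □□□□□□□
□□□□□□□
□□□□□□□
□□□■■□□
□□■□□□□
□□■□■□□
□□□■□>□
□□□□□□□
t=21: □□□□□□□
□□□□□□□
□□□□□□□
□□□■■□□
□□■□□□□
□□■□■□□
□□□■□■□
□□□□□v□
t=22: □□□□□□□
□□□□□□□
□□□□□□□
□□□■■□□
□□■□□□□
□□■□■□□
□□□■□■□
□□□□<■□
t=23: □□□□□□□
□□□□□□□
□□□□□□□
□□□■■□□
□□■□□□□
□□■□■□□
□□□■^■□
□□□□■■□
t=24: □□□□□□□
□□□□□□□
□□□□□□□
□□□■■□□
□□■□□□□
□□■□■□□
□□□■■>□
□□□□■■□
t=25: □□□□□□□
□□□□□□□
□□□□□□□
□□□■■□□
□□■□□□□
□□■□■^□
□□□■■□□
□□□□■■□
t=26: □□□□□□□
□□□□□□□
□□□□□□□
□□□■■□□
□□■□□□□
□□■□■■>
□□□■■□□
□□□□■■□
t=27: □□□□□□□
□□□□□□□
□□□□□□□
□□□■■□□
□□■□□□□
□□■□■■■
□□□■■□v
□□□□■■□
t=28: □□□□□□□
□□□□□□□
□□□□□□□
□□□■■□□
□□■□□□□
□□■□■■■
□□□■■<■
□□□□■■□
t=29: □□□□□□□
□□□□□□□
□□□□□□□
□□□■■□□
□□■□□□□
□□■□■^■
□□□■■■■
□□□□■■□
t=30: □□□□□□□
□□□□□□□
□□□□□□□
□□□■■□□
□□■□□□□
□□■□<□■
□□□■■■■
□□□□■■□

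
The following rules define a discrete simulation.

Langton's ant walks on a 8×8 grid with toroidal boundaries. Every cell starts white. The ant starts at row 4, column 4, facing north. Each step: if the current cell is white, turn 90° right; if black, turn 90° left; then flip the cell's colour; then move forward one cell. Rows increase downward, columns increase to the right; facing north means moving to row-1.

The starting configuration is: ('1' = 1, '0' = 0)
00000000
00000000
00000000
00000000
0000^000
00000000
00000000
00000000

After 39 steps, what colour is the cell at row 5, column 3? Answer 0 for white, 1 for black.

0

k=0  00000000
00000000
00000000
00000000
0000^000
00000000
00000000
00000000
k=1  00000000
00000000
00000000
00000000
00001>00
00000000
00000000
00000000
k=2  00000000
00000000
00000000
00000000
00001100
00000v00
00000000
00000000
k=3  00000000
00000000
00000000
00000000
00001100
0000<100
00000000
00000000
k=4  00000000
00000000
00000000
00000000
0000^100
00001100
00000000
00000000
k=5  00000000
00000000
00000000
00000000
000<0100
00001100
00000000
00000000
k=6  00000000
00000000
00000000
000^0000
00010100
00001100
00000000
00000000
k=7  00000000
00000000
00000000
0001>000
00010100
00001100
00000000
00000000
k=8  00000000
00000000
00000000
00011000
0001v100
00001100
00000000
00000000
k=9  00000000
00000000
00000000
00011000
000<1100
00001100
00000000
00000000
k=10  00000000
00000000
00000000
00011000
00001100
000v1100
00000000
00000000
k=11  00000000
00000000
00000000
00011000
00001100
00<11100
00000000
00000000
k=12  00000000
00000000
00000000
00011000
00^01100
00111100
00000000
00000000
k=13  00000000
00000000
00000000
00011000
001>1100
00111100
00000000
00000000
k=14  00000000
00000000
00000000
00011000
00111100
001v1100
00000000
00000000
k=15  00000000
00000000
00000000
00011000
00111100
0010>100
00000000
00000000
k=16  00000000
00000000
00000000
00011000
0011^100
00100100
00000000
00000000
k=17  00000000
00000000
00000000
00011000
001<0100
00100100
00000000
00000000
k=18  00000000
00000000
00000000
00011000
00100100
001v0100
00000000
00000000
k=19  00000000
00000000
00000000
00011000
00100100
00<10100
00000000
00000000
k=20  00000000
00000000
00000000
00011000
00100100
00010100
00v00000
00000000
k=21  00000000
00000000
00000000
00011000
00100100
00010100
0<100000
00000000
k=22  00000000
00000000
00000000
00011000
00100100
0^010100
01100000
00000000
k=23  00000000
00000000
00000000
00011000
00100100
01>10100
01100000
00000000
k=24  00000000
00000000
00000000
00011000
00100100
01110100
01v00000
00000000
k=25  00000000
00000000
00000000
00011000
00100100
01110100
010>0000
00000000
k=26  00000000
00000000
00000000
00011000
00100100
01110100
01010000
000v0000
k=27  00000000
00000000
00000000
00011000
00100100
01110100
01010000
00<10000
k=28  00000000
00000000
00000000
00011000
00100100
01110100
01^10000
00110000
k=29  00000000
00000000
00000000
00011000
00100100
01110100
011>0000
00110000
k=30  00000000
00000000
00000000
00011000
00100100
011^0100
01100000
00110000
k=31  00000000
00000000
00000000
00011000
00100100
01<00100
01100000
00110000
k=32  00000000
00000000
00000000
00011000
00100100
01000100
01v00000
00110000
k=33  00000000
00000000
00000000
00011000
00100100
01000100
010>0000
00110000
k=34  00000000
00000000
00000000
00011000
00100100
01000100
01010000
001v0000
k=35  00000000
00000000
00000000
00011000
00100100
01000100
01010000
0010>000
k=36  0000v000
00000000
00000000
00011000
00100100
01000100
01010000
00101000
k=37  000<1000
00000000
00000000
00011000
00100100
01000100
01010000
00101000
k=38  00011000
00000000
00000000
00011000
00100100
01000100
01010000
001^1000
k=39  00011000
00000000
00000000
00011000
00100100
01000100
01010000
0011>000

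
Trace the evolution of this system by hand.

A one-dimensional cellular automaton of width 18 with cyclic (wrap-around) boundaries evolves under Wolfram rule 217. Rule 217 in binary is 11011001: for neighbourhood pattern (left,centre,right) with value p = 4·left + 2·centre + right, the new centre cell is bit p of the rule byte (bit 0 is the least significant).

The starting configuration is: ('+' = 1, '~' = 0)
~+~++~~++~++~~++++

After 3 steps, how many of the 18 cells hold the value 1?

[0] ~+~++~~++~++~~++++
[1] ~~~+++~++~+++~++++
[2] ++~+++~++~+++~++++
[3] ++~+++~++~+++~++++

14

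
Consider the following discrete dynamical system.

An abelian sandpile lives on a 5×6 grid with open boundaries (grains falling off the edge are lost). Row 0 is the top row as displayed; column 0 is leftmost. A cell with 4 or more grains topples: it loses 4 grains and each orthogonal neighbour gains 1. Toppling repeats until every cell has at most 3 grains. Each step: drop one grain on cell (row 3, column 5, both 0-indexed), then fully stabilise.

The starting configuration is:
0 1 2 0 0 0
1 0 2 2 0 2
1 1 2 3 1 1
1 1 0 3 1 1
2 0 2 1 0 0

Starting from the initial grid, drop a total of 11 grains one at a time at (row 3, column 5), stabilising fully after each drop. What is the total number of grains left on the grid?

step 0: 0 1 2 0 0 0
1 0 2 2 0 2
1 1 2 3 1 1
1 1 0 3 1 1
2 0 2 1 0 0
step 1: 0 1 2 0 0 0
1 0 2 2 0 2
1 1 2 3 1 1
1 1 0 3 1 2
2 0 2 1 0 0
step 2: 0 1 2 0 0 0
1 0 2 2 0 2
1 1 2 3 1 1
1 1 0 3 1 3
2 0 2 1 0 0
step 3: 0 1 2 0 0 0
1 0 2 2 0 2
1 1 2 3 1 2
1 1 0 3 2 0
2 0 2 1 0 1
step 4: 0 1 2 0 0 0
1 0 2 2 0 2
1 1 2 3 1 2
1 1 0 3 2 1
2 0 2 1 0 1
step 5: 0 1 2 0 0 0
1 0 2 2 0 2
1 1 2 3 1 2
1 1 0 3 2 2
2 0 2 1 0 1
step 6: 0 1 2 0 0 0
1 0 2 2 0 2
1 1 2 3 1 2
1 1 0 3 2 3
2 0 2 1 0 1
step 7: 0 1 2 0 0 0
1 0 2 2 0 2
1 1 2 3 1 3
1 1 0 3 3 0
2 0 2 1 0 2
step 8: 0 1 2 0 0 0
1 0 2 2 0 2
1 1 2 3 1 3
1 1 0 3 3 1
2 0 2 1 0 2
step 9: 0 1 2 0 0 0
1 0 2 2 0 2
1 1 2 3 1 3
1 1 0 3 3 2
2 0 2 1 0 2
step 10: 0 1 2 0 0 0
1 0 2 2 0 2
1 1 2 3 1 3
1 1 0 3 3 3
2 0 2 1 0 2
step 11: 0 1 2 0 0 0
1 0 2 3 1 3
1 1 3 1 0 1
1 1 1 1 2 2
2 0 2 2 1 3

38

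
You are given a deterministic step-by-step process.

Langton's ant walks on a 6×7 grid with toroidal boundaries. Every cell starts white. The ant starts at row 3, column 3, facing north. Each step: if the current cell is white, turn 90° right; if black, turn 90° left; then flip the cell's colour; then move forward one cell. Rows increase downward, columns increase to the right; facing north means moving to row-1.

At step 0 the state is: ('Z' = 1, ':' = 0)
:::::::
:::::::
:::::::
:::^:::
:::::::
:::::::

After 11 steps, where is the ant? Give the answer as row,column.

4,1

0) :::::::
:::::::
:::::::
:::^:::
:::::::
:::::::
1) :::::::
:::::::
:::::::
:::Z>::
:::::::
:::::::
2) :::::::
:::::::
:::::::
:::ZZ::
::::v::
:::::::
3) :::::::
:::::::
:::::::
:::ZZ::
:::<Z::
:::::::
4) :::::::
:::::::
:::::::
:::^Z::
:::ZZ::
:::::::
5) :::::::
:::::::
:::::::
::<:Z::
:::ZZ::
:::::::
6) :::::::
:::::::
::^::::
::Z:Z::
:::ZZ::
:::::::
7) :::::::
:::::::
::Z>:::
::Z:Z::
:::ZZ::
:::::::
8) :::::::
:::::::
::ZZ:::
::ZvZ::
:::ZZ::
:::::::
9) :::::::
:::::::
::ZZ:::
::<ZZ::
:::ZZ::
:::::::
10) :::::::
:::::::
::ZZ:::
:::ZZ::
::vZZ::
:::::::
11) :::::::
:::::::
::ZZ:::
:::ZZ::
:<ZZZ::
:::::::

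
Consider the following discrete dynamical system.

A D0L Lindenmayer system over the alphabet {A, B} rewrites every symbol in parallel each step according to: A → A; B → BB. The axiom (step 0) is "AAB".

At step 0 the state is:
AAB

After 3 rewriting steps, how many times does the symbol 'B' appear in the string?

gen 0: AAB
gen 1: AABB
gen 2: AABBBB
gen 3: AABBBBBBBB

8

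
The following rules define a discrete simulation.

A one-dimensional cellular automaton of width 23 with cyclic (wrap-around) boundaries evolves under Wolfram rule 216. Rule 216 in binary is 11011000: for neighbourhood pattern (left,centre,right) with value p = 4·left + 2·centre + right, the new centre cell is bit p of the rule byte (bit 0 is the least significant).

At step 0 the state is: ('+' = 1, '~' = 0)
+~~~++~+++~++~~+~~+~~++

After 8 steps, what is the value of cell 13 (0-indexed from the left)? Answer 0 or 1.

k=0  +~~~++~+++~++~~+~~+~~++
k=1  ++~~++~+++~+++~~+~~+~++
k=2  +++~++~+++~++++~~+~~~++
k=3  +++~++~+++~+++++~~+~~++
k=4  +++~++~+++~++++++~~+~++
k=5  +++~++~+++~+++++++~~~++
k=6  +++~++~+++~++++++++~~++
k=7  +++~++~+++~+++++++++~++
k=8  +++~++~+++~+++++++++~++

1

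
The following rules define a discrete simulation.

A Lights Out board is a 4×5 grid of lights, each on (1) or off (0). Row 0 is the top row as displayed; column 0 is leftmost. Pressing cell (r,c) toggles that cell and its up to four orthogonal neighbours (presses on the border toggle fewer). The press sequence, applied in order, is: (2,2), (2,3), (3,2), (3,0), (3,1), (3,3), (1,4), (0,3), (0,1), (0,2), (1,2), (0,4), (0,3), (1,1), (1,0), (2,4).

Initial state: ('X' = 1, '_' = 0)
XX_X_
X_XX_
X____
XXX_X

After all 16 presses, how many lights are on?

0) XX_X_
X_XX_
X____
XXX_X
1) XX_X_
X__X_
XXXX_
XX__X
2) XX_X_
X____
XX__X
XX_XX
3) XX_X_
X____
XXX_X
X_X_X
4) XX_X_
X____
_XX_X
_XX_X
5) XX_X_
X____
__X_X
X___X
6) XX_X_
X____
__XXX
X_XX_
7) XX_XX
X__XX
__XX_
X_XX_
8) XXX__
X___X
__XX_
X_XX_
9) _____
XX__X
__XX_
X_XX_
10) _XXX_
XXX_X
__XX_
X_XX_
11) _X_X_
X__XX
___X_
X_XX_
12) _X__X
X__X_
___X_
X_XX_
13) _XXX_
X____
___X_
X_XX_
14) __XX_
_XX__
_X_X_
X_XX_
15) X_XX_
X_X__
XX_X_
X_XX_
16) X_XX_
X_X_X
XX__X
X_XXX

13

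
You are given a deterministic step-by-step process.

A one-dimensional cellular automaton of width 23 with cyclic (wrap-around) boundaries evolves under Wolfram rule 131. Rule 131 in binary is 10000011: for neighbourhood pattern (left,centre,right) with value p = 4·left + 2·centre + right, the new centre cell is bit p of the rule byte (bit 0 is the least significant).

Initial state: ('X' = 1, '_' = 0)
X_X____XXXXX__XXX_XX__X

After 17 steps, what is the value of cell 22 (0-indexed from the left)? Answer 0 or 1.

gen 0: X_X____XXXXX__XXX_XX__X
gen 1: ____XXX_XXX__X_X_____X_
gen 2: XXXX_X___X__X____XXXX__
gen 3: _XX____XX__X__XXX_XX__X
gen 4: ____XXX___X__X_X_____X_
gen 5: XXXX_X__XX__X____XXXX__
gen 6: _XX____X___X__XXX_XX__X
gen 7: ____XXX__XX__X_X_____X_
gen 8: XXXX_X__X___X____XXXX__
gen 9: _XX____X__XX__XXX_XX__X
gen 10: ____XXX__X___X_X_____X_
gen 11: XXXX_X__X__XX____XXXX__
gen 12: _XX____X__X___XXX_XX__X
gen 13: ____XXX__X__XX_X_____X_
gen 14: XXXX_X__X__X_____XXXX__
gen 15: _XX____X__X__XXXX_XX__X
gen 16: ____XXX__X__X_XX_____X_
gen 17: XXXX_X__X__X_____XXXX__

0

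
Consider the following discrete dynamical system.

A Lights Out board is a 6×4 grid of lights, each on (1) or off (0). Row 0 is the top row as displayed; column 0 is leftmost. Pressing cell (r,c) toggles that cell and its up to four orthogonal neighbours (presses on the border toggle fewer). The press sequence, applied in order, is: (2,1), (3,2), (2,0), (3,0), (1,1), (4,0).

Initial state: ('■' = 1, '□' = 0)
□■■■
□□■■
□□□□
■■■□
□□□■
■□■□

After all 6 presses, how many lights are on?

gen 0: □■■■
□□■■
□□□□
■■■□
□□□■
■□■□
gen 1: □■■■
□■■■
■■■□
■□■□
□□□■
■□■□
gen 2: □■■■
□■■■
■■□□
■■□■
□□■■
■□■□
gen 3: □■■■
■■■■
□□□□
□■□■
□□■■
■□■□
gen 4: □■■■
■■■■
■□□□
■□□■
■□■■
■□■□
gen 5: □□■■
□□□■
■■□□
■□□■
■□■■
■□■□
gen 6: □□■■
□□□■
■■□□
□□□■
□■■■
□□■□

10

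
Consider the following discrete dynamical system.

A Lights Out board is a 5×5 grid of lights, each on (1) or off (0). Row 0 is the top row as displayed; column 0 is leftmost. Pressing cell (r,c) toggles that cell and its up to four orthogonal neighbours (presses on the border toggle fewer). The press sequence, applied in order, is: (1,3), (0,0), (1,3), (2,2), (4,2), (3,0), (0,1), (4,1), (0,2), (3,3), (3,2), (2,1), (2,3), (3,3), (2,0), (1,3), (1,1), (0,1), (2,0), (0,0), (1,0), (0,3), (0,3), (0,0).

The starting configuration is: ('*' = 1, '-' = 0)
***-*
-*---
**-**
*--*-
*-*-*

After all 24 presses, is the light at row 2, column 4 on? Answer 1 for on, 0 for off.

0

step 0: ***-*
-*---
**-**
*--*-
*-*-*
step 1: *****
-****
**--*
*--*-
*-*-*
step 2: --***
*****
**--*
*--*-
*-*-*
step 3: --*-*
**---
**-**
*--*-
*-*-*
step 4: --*-*
***--
*-*-*
*-**-
*-*-*
step 5: --*-*
***--
*-*-*
*--*-
**-**
step 6: --*-*
***--
--*-*
-*-*-
-*-**
step 7: **--*
*-*--
--*-*
-*-*-
-*-**
step 8: **--*
*-*--
--*-*
---*-
*-***
step 9: *-***
*----
--*-*
---*-
*-***
step 10: *-***
*----
--***
--*-*
*-*-*
step 11: *-***
*----
---**
-*-**
*---*
step 12: *-***
**---
*****
---**
*---*
step 13: *-***
**-*-
**---
----*
*---*
step 14: *-***
**-*-
**-*-
--**-
*--**
step 15: *-***
-*-*-
---*-
*-**-
*--**
step 16: *-*-*
-**-*
-----
*-**-
*--**
step 17: ***-*
*---*
-*---
*-**-
*--**
step 18: ----*
**--*
-*---
*-**-
*--**
step 19: ----*
-*--*
*----
--**-
*--**
step 20: **--*
**--*
*----
--**-
*--**
step 21: -*--*
----*
-----
--**-
*--**
step 22: -***-
---**
-----
--**-
*--**
step 23: -*--*
----*
-----
--**-
*--**
step 24: *---*
*---*
-----
--**-
*--**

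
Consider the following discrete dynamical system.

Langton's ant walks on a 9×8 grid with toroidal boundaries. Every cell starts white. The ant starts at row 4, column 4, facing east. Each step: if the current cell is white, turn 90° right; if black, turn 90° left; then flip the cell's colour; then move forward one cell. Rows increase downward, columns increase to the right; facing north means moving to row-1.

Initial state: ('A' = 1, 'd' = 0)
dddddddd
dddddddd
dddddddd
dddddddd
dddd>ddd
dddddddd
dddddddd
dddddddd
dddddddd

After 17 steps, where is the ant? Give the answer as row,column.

3,4

t=0: dddddddd
dddddddd
dddddddd
dddddddd
dddd>ddd
dddddddd
dddddddd
dddddddd
dddddddd
t=1: dddddddd
dddddddd
dddddddd
dddddddd
ddddAddd
ddddvddd
dddddddd
dddddddd
dddddddd
t=2: dddddddd
dddddddd
dddddddd
dddddddd
ddddAddd
ddd<Addd
dddddddd
dddddddd
dddddddd
t=3: dddddddd
dddddddd
dddddddd
dddddddd
ddd^Addd
dddAAddd
dddddddd
dddddddd
dddddddd
t=4: dddddddd
dddddddd
dddddddd
dddddddd
dddA>ddd
dddAAddd
dddddddd
dddddddd
dddddddd
t=5: dddddddd
dddddddd
dddddddd
dddd^ddd
dddAdddd
dddAAddd
dddddddd
dddddddd
dddddddd
t=6: dddddddd
dddddddd
dddddddd
ddddA>dd
dddAdddd
dddAAddd
dddddddd
dddddddd
dddddddd
t=7: dddddddd
dddddddd
dddddddd
ddddAAdd
dddAdvdd
dddAAddd
dddddddd
dddddddd
dddddddd
t=8: dddddddd
dddddddd
dddddddd
ddddAAdd
dddA<Add
dddAAddd
dddddddd
dddddddd
dddddddd
t=9: dddddddd
dddddddd
dddddddd
dddd^Add
dddAAAdd
dddAAddd
dddddddd
dddddddd
dddddddd
t=10: dddddddd
dddddddd
dddddddd
ddd<dAdd
dddAAAdd
dddAAddd
dddddddd
dddddddd
dddddddd
t=11: dddddddd
dddddddd
ddd^dddd
dddAdAdd
dddAAAdd
dddAAddd
dddddddd
dddddddd
dddddddd
t=12: dddddddd
dddddddd
dddA>ddd
dddAdAdd
dddAAAdd
dddAAddd
dddddddd
dddddddd
dddddddd
t=13: dddddddd
dddddddd
dddAAddd
dddAvAdd
dddAAAdd
dddAAddd
dddddddd
dddddddd
dddddddd
t=14: dddddddd
dddddddd
dddAAddd
ddd<AAdd
dddAAAdd
dddAAddd
dddddddd
dddddddd
dddddddd
t=15: dddddddd
dddddddd
dddAAddd
ddddAAdd
dddvAAdd
dddAAddd
dddddddd
dddddddd
dddddddd
t=16: dddddddd
dddddddd
dddAAddd
ddddAAdd
dddd>Add
dddAAddd
dddddddd
dddddddd
dddddddd
t=17: dddddddd
dddddddd
dddAAddd
dddd^Add
dddddAdd
dddAAddd
dddddddd
dddddddd
dddddddd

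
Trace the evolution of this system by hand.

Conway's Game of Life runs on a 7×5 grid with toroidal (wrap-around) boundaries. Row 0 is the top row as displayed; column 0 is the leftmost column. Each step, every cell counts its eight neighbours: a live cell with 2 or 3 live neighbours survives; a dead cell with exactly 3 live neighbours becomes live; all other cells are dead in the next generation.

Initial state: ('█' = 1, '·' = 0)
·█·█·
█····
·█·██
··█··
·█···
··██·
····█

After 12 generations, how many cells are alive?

[0] ·█·█·
█····
·█·██
··█··
·█···
··██·
····█
[1] █···█
██·█·
█████
████·
·█·█·
··██·
····█
[2] ·█·█·
·····
·····
·····
█····
··███
█···█
[3] █···█
·····
·····
·····
···██
·█·█·
██···
[4] ██··█
·····
·····
·····
··███
·█·█·
·██··
[5] ███··
█····
·····
···█·
··███
██··█
···██
[6] ████·
█····
·····
··███
·██··
·█···
···█·
[7] ████·
█·█·█
···██
·███·
██···
·█···
█··██
[8] ·····
·····
·····
·█·█·
█····
·██··
···█·
[9] ·····
·····
·····
·····
█····
·██··
··█··
[10] ·····
·····
·····
·····
·█···
·██··
·██··
[11] ·····
·····
·····
·····
·██··
█····
·██··
[12] ·····
·····
·····
·····
·█···
█····
·█···

3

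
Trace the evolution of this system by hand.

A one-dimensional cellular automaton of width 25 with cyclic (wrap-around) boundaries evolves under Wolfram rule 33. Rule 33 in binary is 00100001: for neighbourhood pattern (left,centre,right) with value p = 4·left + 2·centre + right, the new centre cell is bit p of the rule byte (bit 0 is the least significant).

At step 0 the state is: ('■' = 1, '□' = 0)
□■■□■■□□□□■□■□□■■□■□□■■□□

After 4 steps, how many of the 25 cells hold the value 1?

k=0  □■■□■■□□□□■□■□□■■□■□□■■□□
k=1  □□□■□□□■■□□■□□□□□■□□□□□□■
k=2  □■□□□■□□□□□□□■■■□□□■■■■□□
k=3  □□□■□□□■■■■■□□□□□■□□□□□□■
k=4  □■□□□■□□□□□□□■■■□□□■■■■□□

9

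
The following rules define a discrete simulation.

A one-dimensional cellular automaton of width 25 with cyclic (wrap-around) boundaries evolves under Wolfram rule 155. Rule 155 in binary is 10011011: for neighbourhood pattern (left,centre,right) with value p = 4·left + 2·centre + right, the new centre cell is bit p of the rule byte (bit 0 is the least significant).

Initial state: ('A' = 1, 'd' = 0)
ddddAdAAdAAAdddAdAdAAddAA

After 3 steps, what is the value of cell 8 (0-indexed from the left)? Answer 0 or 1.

1

t=0: ddddAdAAdAAAdddAdAdAAddAA
t=1: AAAAddAddAAdAAAddddAdAAAd
t=2: AAAdAAdAAAddAAdAAAAddAAdd
t=3: AAddAddAAdAAAddAAAdAAAdAA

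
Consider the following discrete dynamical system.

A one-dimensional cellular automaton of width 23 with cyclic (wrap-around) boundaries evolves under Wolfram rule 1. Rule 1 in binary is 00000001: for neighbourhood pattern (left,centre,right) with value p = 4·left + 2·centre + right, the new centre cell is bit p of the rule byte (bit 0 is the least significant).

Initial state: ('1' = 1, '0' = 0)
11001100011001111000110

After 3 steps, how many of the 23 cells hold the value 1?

2

0) 11001100011001111000110
1) 00000001000000000010000
2) 11111100011111111000111
3) 00000001000000000010000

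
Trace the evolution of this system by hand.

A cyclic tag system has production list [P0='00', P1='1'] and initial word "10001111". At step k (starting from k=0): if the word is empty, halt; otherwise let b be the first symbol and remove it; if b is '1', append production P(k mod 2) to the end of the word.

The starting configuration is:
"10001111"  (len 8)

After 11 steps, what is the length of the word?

5

[0] "10001111"  (len 8)
[1] "000111100"  (len 9)
[2] "00111100"  (len 8)
[3] "0111100"  (len 7)
[4] "111100"  (len 6)
[5] "1110000"  (len 7)
[6] "1100001"  (len 7)
[7] "10000100"  (len 8)
[8] "00001001"  (len 8)
[9] "0001001"  (len 7)
[10] "001001"  (len 6)
[11] "01001"  (len 5)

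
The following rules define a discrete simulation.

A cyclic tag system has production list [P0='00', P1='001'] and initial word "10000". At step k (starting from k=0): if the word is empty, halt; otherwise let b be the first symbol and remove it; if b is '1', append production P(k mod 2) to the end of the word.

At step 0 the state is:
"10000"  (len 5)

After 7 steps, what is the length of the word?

0

step 0: "10000"  (len 5)
step 1: "000000"  (len 6)
step 2: "00000"  (len 5)
step 3: "0000"  (len 4)
step 4: "000"  (len 3)
step 5: "00"  (len 2)
step 6: "0"  (len 1)
step 7: (halted — word empty)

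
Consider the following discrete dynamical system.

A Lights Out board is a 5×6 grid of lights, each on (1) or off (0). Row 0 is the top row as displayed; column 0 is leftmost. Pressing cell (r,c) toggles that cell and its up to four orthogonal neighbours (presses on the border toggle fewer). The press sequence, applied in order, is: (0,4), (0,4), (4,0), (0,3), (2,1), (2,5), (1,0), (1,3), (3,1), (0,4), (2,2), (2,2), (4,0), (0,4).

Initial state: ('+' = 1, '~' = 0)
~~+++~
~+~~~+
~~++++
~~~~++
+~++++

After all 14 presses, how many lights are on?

[0] ~~+++~
~+~~~+
~~++++
~~~~++
+~++++
[1] ~~+~~+
~+~~++
~~++++
~~~~++
+~++++
[2] ~~+++~
~+~~~+
~~++++
~~~~++
+~++++
[3] ~~+++~
~+~~~+
~~++++
+~~~++
~+++++
[4] ~~~~~~
~+~+~+
~~++++
+~~~++
~+++++
[5] ~~~~~~
~~~+~+
++~+++
++~~++
~+++++
[6] ~~~~~~
~~~+~~
++~+~~
++~~+~
~+++++
[7] +~~~~~
++~+~~
~+~+~~
++~~+~
~+++++
[8] +~~+~~
+++~+~
~+~~~~
++~~+~
~+++++
[9] +~~+~~
+++~+~
~~~~~~
~~+~+~
~~++++
[10] +~~~++
+++~~~
~~~~~~
~~+~+~
~~++++
[11] +~~~++
++~~~~
~+++~~
~~~~+~
~~++++
[12] +~~~++
+++~~~
~~~~~~
~~+~+~
~~++++
[13] +~~~++
+++~~~
~~~~~~
+~+~+~
++++++
[14] +~~+~~
+++~+~
~~~~~~
+~+~+~
++++++

15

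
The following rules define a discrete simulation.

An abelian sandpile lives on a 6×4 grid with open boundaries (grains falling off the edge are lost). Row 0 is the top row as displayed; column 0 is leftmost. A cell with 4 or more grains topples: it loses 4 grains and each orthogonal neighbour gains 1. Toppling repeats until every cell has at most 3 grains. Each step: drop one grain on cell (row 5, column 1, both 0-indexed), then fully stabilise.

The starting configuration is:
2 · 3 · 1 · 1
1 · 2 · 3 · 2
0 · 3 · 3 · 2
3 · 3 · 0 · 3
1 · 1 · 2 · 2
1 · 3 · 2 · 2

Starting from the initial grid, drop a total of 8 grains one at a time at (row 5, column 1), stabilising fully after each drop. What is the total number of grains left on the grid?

0) 2 · 3 · 1 · 1
1 · 2 · 3 · 2
0 · 3 · 3 · 2
3 · 3 · 0 · 3
1 · 1 · 2 · 2
1 · 3 · 2 · 2
1) 2 · 3 · 1 · 1
1 · 2 · 3 · 2
0 · 3 · 3 · 2
3 · 3 · 0 · 3
1 · 2 · 2 · 2
2 · 0 · 3 · 2
2) 2 · 3 · 1 · 1
1 · 2 · 3 · 2
0 · 3 · 3 · 2
3 · 3 · 0 · 3
1 · 2 · 2 · 2
2 · 1 · 3 · 2
3) 2 · 3 · 1 · 1
1 · 2 · 3 · 2
0 · 3 · 3 · 2
3 · 3 · 0 · 3
1 · 2 · 2 · 2
2 · 2 · 3 · 2
4) 2 · 3 · 1 · 1
1 · 2 · 3 · 2
0 · 3 · 3 · 2
3 · 3 · 0 · 3
1 · 2 · 2 · 2
2 · 3 · 3 · 2
5) 2 · 3 · 1 · 1
1 · 2 · 3 · 2
0 · 3 · 3 · 2
3 · 3 · 0 · 3
1 · 3 · 3 · 2
3 · 1 · 0 · 3
6) 2 · 3 · 1 · 1
1 · 2 · 3 · 2
0 · 3 · 3 · 2
3 · 3 · 0 · 3
1 · 3 · 3 · 2
3 · 2 · 0 · 3
7) 2 · 3 · 1 · 1
1 · 2 · 3 · 2
0 · 3 · 3 · 2
3 · 3 · 0 · 3
1 · 3 · 3 · 2
3 · 3 · 0 · 3
8) 3 · 0 · 3 · 1
2 · 1 · 1 · 3
2 · 2 · 1 · 3
1 · 2 · 3 · 3
0 · 3 · 0 · 3
1 · 2 · 2 · 3

45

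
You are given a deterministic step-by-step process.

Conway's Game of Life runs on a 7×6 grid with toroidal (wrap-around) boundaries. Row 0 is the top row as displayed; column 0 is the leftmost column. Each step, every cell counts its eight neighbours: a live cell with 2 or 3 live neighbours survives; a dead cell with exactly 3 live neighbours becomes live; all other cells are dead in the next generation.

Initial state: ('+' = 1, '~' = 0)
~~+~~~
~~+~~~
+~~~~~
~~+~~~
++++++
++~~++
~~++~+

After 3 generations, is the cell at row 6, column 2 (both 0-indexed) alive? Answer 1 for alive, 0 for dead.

0

t=0: ~~+~~~
~~+~~~
+~~~~~
~~+~~~
++++++
++~~++
~~++~+
t=1: ~++~~~
~+~~~~
~+~~~~
~~+~+~
~~~~~~
~~~~~~
~~++~+
t=2: ++~+~~
++~~~~
~++~~~
~~~~~~
~~~~~~
~~~~~~
~+++~~
t=3: ~~~+~~
~~~~~~
+++~~~
~~~~~~
~~~~~~
~~+~~~
++~+~~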